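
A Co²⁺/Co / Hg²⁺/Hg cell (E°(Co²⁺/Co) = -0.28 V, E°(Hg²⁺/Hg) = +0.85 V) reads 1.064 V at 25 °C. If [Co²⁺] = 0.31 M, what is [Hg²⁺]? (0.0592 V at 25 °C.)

From the Nernst equation, log Q = n(E° − E)/0.0592 = 2(1.13 − 1.064)/0.0592 = 2.230, so Q = 170.
With Q = [Co²⁺]/[Hg²⁺] and the known concentrations, [Hg²⁺] in the denominator gives [Hg²⁺] = 0.0018 M.

0.0018 M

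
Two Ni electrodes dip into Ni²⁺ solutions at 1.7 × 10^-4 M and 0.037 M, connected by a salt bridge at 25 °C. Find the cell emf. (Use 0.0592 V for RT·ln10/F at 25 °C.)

0.069 V

Both half-cells are Ni²⁺/Ni, so E°_cell = 0. The concentrated side is the cathode; the cell reaction moves Ni²⁺ from high to low concentration with n = 2.
Q = [Ni²⁺]_dilute/[Ni²⁺]_conc = 1.7 × 10^-4/0.037 = 0.00459.
E = 0 − (0.0592/2) log Q = −(0.0592/2)(-2.338) = 0.0692 V.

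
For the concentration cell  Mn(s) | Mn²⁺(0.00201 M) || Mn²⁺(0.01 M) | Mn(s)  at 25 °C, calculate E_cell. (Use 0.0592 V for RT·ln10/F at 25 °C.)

0.021 V

Both half-cells are Mn²⁺/Mn, so E°_cell = 0. The concentrated side is the cathode; the cell reaction moves Mn²⁺ from high to low concentration with n = 2.
Q = [Mn²⁺]_dilute/[Mn²⁺]_conc = 0.00201/0.01 = 0.201.
E = 0 − (0.0592/2) log Q = −(0.0592/2)(-0.697) = 0.0206 V.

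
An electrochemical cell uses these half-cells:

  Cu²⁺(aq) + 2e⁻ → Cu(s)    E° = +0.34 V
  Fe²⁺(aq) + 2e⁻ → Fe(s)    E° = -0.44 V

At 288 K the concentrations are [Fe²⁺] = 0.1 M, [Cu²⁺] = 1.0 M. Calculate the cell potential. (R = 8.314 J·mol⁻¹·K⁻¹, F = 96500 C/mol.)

The Cu²⁺/Cu couple has the higher reduction potential and acts as the cathode, so E°_cell = +0.34 − (-0.44) = 0.78 V.
Balancing electrons gives n = 2; the reaction quotient is Q = [Fe²⁺]/[Cu²⁺] = 0.100.
E = E° − (RT/nF) ln Q = 0.78 − (8.314×288)/(2×96500) × (-2.303) = 0.780 + 0.029 = 0.809 V.

0.809 V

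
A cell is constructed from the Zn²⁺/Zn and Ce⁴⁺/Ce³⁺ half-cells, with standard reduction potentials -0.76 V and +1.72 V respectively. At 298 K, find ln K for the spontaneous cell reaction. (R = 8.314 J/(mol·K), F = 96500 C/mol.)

E°_cell = +1.72 − (-0.76) = 2.48 V, with n = 2 electrons transferred.
At equilibrium E = 0, so the Nernst equation gives ln K = nFE°/RT = (2)(96500)(2.48)/((8.314)(298)) = 193.19.

ln K = 193.2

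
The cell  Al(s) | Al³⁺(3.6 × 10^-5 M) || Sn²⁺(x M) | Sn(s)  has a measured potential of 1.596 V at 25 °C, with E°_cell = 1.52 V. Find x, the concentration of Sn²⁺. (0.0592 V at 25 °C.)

0.4 M

From the Nernst equation, log Q = n(E° − E)/0.0592 = 6(1.52 − 1.596)/0.0592 = -7.703, so Q = 1.98 × 10^-8.
With Q = [Al³⁺]^2/[Sn²⁺]^3 and the known concentrations, [Sn²⁺]^3 in the denominator gives [Sn²⁺] = 0.4 M.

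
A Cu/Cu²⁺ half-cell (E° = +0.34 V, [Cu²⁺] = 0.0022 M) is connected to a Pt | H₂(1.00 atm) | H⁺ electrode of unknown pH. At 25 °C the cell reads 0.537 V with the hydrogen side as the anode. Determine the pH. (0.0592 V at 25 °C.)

E°_cell = 0.34 V and n = 2.
log Q = n(E° − E)/0.0592 = 2×(0.34 − 0.537)/0.0592 = -6.655.
With Q = [H⁺]^2 / ([Cu²⁺]·P(H₂)), solving for [H⁺] gives log[H⁺] = -4.656, so pH = 4.66.

pH = 4.66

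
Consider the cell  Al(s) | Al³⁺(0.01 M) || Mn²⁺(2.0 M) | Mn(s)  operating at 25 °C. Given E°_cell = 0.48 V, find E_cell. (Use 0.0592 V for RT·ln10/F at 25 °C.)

Balancing electrons gives n = 6; the reaction quotient is Q = [Al³⁺]^2/[Mn²⁺]^3 = 1.25 × 10^-5.
At 25 °C, E = E° − (0.0592/n) log Q = 0.48 − (0.0592/6)(-4.903) = 0.480 + 0.048 = 0.528 V.

0.528 V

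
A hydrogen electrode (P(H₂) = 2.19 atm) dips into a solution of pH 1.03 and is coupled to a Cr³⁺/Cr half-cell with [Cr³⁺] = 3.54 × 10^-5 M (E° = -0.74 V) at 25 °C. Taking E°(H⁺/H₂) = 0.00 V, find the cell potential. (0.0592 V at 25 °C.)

The hydrogen couple is the cathode, so E°_cell = 0.74 V; n = 6.
[H⁺] = 10^(−1.03) = 0.093 M, and Q = [Cr³⁺]^2·P(H₂)^3 / [H⁺]^6 = 0.0199.
E = E° − (0.0592/6) log Q = 0.74 − (0.0592/6)(-1.701) = 0.757 V.

0.76 V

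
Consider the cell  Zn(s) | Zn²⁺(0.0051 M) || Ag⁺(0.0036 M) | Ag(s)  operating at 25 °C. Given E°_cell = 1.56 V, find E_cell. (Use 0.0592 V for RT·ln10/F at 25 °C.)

1.48 V

Balancing electrons gives n = 2; the reaction quotient is Q = [Zn²⁺]/[Ag⁺]^2 = 394.
At 25 °C, E = E° − (0.0592/n) log Q = 1.56 − (0.0592/2)(2.595) = 1.560 − 0.077 = 1.483 V.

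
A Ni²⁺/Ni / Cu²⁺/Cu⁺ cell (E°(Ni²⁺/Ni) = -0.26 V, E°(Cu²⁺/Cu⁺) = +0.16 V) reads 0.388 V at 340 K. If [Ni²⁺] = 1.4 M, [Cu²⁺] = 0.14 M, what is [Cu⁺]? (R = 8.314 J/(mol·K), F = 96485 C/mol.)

From the Nernst equation, ln Q = nF(E° − E)/RT = 2×96485×(0.42 − 0.388)/(8.314×340) = 2.184, so Q = 8.89.
With Q = [Ni²⁺]·[Cu⁺]^2/[Cu²⁺]^2 and the known concentrations, [Cu⁺]^2 in the numerator gives [Cu⁺] = 0.35 M.

0.35 M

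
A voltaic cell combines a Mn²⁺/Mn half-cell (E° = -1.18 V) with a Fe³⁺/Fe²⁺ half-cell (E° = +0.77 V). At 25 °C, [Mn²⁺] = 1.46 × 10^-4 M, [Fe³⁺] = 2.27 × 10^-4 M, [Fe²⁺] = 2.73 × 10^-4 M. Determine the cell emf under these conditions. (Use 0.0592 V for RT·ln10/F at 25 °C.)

2.06 V

The Fe³⁺/Fe²⁺ couple has the higher reduction potential and acts as the cathode, so E°_cell = +0.77 − (-1.18) = 1.95 V.
Balancing electrons gives n = 2; the reaction quotient is Q = [Mn²⁺]·[Fe²⁺]^2/[Fe³⁺]^2 = 2.11 × 10^-4.
At 25 °C, E = E° − (0.0592/n) log Q = 1.95 − (0.0592/2)(-3.675) = 1.950 + 0.109 = 2.059 V.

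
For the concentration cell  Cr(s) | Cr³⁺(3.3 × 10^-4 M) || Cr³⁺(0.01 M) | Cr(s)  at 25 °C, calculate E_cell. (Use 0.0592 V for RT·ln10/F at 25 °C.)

0.029 V

Both half-cells are Cr³⁺/Cr, so E°_cell = 0. The concentrated side is the cathode; the cell reaction moves Cr³⁺ from high to low concentration with n = 3.
Q = [Cr³⁺]_dilute/[Cr³⁺]_conc = 3.3 × 10^-4/0.01 = 0.0330.
E = 0 − (0.0592/3) log Q = −(0.0592/3)(-1.481) = 0.0292 V.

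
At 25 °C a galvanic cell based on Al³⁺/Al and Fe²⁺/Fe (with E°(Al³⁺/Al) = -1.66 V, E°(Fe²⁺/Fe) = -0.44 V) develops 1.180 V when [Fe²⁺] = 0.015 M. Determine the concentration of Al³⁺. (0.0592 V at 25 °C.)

From the Nernst equation, log Q = n(E° − E)/0.0592 = 6(1.22 − 1.180)/0.0592 = 4.054, so Q = 1.13 × 10^4.
With Q = [Al³⁺]^2/[Fe²⁺]^3 and the known concentrations, [Al³⁺]^2 in the numerator gives [Al³⁺] = 0.2 M.

0.2 M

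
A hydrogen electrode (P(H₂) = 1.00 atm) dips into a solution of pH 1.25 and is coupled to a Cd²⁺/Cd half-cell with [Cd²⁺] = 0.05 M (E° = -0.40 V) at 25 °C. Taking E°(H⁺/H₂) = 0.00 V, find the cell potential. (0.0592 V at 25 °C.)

0.36 V

The hydrogen couple is the cathode, so E°_cell = 0.40 V; n = 2.
[H⁺] = 10^(−1.25) = 0.056 M, and Q = [Cd²⁺]·P(H₂) / [H⁺]^2 = 15.8.
E = E° − (0.0592/2) log Q = 0.40 − (0.0592/2)(1.199) = 0.365 V.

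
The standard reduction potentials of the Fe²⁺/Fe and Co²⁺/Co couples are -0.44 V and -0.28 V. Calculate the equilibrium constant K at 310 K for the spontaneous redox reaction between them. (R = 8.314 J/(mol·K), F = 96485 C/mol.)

1.6 × 10^5

E°_cell = -0.28 − (-0.44) = 0.16 V, with n = 2 electrons transferred.
At equilibrium E = 0, so the Nernst equation gives ln K = nFE°/RT = (2)(96485)(0.16)/((8.314)(310)) = 11.98.
K = e^11.98 = 1.6 × 10^5.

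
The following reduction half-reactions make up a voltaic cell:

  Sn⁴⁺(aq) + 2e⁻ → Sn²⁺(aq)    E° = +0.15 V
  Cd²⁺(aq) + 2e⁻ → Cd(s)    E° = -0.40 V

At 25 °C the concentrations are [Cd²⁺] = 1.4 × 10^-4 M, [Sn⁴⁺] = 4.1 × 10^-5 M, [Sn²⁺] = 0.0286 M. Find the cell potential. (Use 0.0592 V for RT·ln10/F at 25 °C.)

The Sn⁴⁺/Sn²⁺ couple has the higher reduction potential and acts as the cathode, so E°_cell = +0.15 − (-0.40) = 0.55 V.
Balancing electrons gives n = 2; the reaction quotient is Q = [Cd²⁺]·[Sn²⁺]/[Sn⁴⁺] = 0.0977.
At 25 °C, E = E° − (0.0592/n) log Q = 0.55 − (0.0592/2)(-1.010) = 0.550 + 0.030 = 0.580 V.

0.580 V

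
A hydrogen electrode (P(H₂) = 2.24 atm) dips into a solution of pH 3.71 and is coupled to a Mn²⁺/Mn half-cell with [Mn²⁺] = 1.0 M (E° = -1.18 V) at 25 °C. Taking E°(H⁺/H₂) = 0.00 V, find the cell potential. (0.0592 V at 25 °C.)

The hydrogen couple is the cathode, so E°_cell = 1.18 V; n = 2.
[H⁺] = 10^(−3.71) = 1.9 × 10^-4 M, and Q = [Mn²⁺]·P(H₂) / [H⁺]^2 = 5.89 × 10^7.
E = E° − (0.0592/2) log Q = 1.18 − (0.0592/2)(7.770) = 0.950 V.

0.95 V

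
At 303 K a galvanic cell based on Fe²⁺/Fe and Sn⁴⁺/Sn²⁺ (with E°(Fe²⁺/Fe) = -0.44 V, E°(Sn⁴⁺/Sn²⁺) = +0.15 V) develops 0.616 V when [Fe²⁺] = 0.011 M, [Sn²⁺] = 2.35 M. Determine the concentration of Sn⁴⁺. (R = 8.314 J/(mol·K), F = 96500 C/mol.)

From the Nernst equation, ln Q = nF(E° − E)/RT = 2×96500×(0.59 − 0.616)/(8.314×303) = -1.992, so Q = 0.136.
With Q = [Fe²⁺]·[Sn²⁺]/[Sn⁴⁺] and the known concentrations, [Sn⁴⁺] in the denominator gives [Sn⁴⁺] = 0.19 M.

0.19 M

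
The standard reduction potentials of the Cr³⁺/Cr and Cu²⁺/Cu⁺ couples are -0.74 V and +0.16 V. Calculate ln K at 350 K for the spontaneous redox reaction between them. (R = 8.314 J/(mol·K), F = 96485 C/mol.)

E°_cell = +0.16 − (-0.74) = 0.90 V, with n = 3 electrons transferred.
At equilibrium E = 0, so the Nernst equation gives ln K = nFE°/RT = (3)(96485)(0.90)/((8.314)(350)) = 89.53.

ln K = 89.5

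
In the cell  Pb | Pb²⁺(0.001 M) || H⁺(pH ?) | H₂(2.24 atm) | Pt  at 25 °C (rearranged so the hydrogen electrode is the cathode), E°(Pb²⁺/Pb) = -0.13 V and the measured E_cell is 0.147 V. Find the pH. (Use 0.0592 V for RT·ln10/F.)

pH = 1.04

E°_cell = 0.13 V and n = 2.
log Q = n(E° − E)/0.0592 = 2×(0.13 − 0.147)/0.0592 = -0.574.
With Q = [Pb²⁺]·P(H₂) / [H⁺]^2, solving for [H⁺] gives log[H⁺] = -1.038, so pH = 1.04.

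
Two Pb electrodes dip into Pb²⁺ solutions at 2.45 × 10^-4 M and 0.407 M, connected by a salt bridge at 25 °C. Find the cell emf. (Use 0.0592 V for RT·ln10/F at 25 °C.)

0.095 V

Both half-cells are Pb²⁺/Pb, so E°_cell = 0. The concentrated side is the cathode; the cell reaction moves Pb²⁺ from high to low concentration with n = 2.
Q = [Pb²⁺]_dilute/[Pb²⁺]_conc = 2.45 × 10^-4/0.407 = 6.02 × 10^-4.
E = 0 − (0.0592/2) log Q = −(0.0592/2)(-3.220) = 0.0953 V.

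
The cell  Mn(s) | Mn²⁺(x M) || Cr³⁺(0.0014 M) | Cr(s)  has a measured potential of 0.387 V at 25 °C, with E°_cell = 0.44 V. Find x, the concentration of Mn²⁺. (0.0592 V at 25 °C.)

From the Nernst equation, log Q = n(E° − E)/0.0592 = 6(0.44 − 0.387)/0.0592 = 5.372, so Q = 2.35 × 10^5.
With Q = [Mn²⁺]^3/[Cr³⁺]^2 and the known concentrations, [Mn²⁺]^3 in the numerator gives [Mn²⁺] = 0.77 M.

0.77 M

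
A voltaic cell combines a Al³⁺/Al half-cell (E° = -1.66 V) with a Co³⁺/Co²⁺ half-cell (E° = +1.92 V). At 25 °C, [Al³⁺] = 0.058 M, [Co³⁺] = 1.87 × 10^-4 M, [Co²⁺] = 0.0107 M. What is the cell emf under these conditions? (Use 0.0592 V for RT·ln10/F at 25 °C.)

3.50 V

The Co³⁺/Co²⁺ couple has the higher reduction potential and acts as the cathode, so E°_cell = +1.92 − (-1.66) = 3.58 V.
Balancing electrons gives n = 3; the reaction quotient is Q = [Al³⁺]·[Co²⁺]^3/[Co³⁺]^3 = 1.09 × 10^4.
At 25 °C, E = E° − (0.0592/n) log Q = 3.58 − (0.0592/3)(4.036) = 3.580 − 0.080 = 3.500 V.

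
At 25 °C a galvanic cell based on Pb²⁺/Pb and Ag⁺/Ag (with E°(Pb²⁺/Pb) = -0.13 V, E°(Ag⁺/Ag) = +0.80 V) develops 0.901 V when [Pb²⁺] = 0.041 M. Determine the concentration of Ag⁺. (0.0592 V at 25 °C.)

0.066 M

From the Nernst equation, log Q = n(E° − E)/0.0592 = 2(0.93 − 0.901)/0.0592 = 0.980, so Q = 9.54.
With Q = [Pb²⁺]/[Ag⁺]^2 and the known concentrations, [Ag⁺]^2 in the denominator gives [Ag⁺] = 0.066 M.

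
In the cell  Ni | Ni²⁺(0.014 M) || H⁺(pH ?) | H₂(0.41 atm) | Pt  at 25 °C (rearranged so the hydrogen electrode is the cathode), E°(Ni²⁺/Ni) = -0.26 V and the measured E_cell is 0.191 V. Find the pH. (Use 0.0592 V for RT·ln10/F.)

pH = 2.29

E°_cell = 0.26 V and n = 2.
log Q = n(E° − E)/0.0592 = 2×(0.26 − 0.191)/0.0592 = 2.331.
With Q = [Ni²⁺]·P(H₂) / [H⁺]^2, solving for [H⁺] gives log[H⁺] = -2.286, so pH = 2.29.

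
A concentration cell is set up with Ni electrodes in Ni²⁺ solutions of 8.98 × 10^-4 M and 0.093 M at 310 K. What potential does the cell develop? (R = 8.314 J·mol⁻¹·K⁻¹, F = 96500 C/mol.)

0.062 V

Both half-cells are Ni²⁺/Ni, so E°_cell = 0. The concentrated side is the cathode; the cell reaction moves Ni²⁺ from high to low concentration with n = 2.
Q = [Ni²⁺]_dilute/[Ni²⁺]_conc = 8.98 × 10^-4/0.093 = 0.00966.
E = 0 − (RT/nF) ln Q = −((8.314×310)/(2×96500))(-4.640) = 0.0620 V.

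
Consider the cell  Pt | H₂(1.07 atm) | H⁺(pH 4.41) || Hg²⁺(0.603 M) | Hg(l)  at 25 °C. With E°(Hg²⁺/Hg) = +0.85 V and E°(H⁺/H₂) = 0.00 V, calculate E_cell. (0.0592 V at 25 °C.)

1.11 V

The Hg²⁺/Hg couple is the cathode, so E°_cell = 0.85 V; n = 2.
[H⁺] = 10^(−4.41) = 3.9 × 10^-5 M, and Q = [H⁺]^2 / ([Hg²⁺]·P(H₂)) = 2.35 × 10^-9.
E = E° − (0.0592/2) log Q = 0.85 − (0.0592/2)(-8.630) = 1.105 V.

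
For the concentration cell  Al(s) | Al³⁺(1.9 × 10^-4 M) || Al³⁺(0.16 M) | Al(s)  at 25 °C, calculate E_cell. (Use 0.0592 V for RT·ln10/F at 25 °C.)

0.058 V

Both half-cells are Al³⁺/Al, so E°_cell = 0. The concentrated side is the cathode; the cell reaction moves Al³⁺ from high to low concentration with n = 3.
Q = [Al³⁺]_dilute/[Al³⁺]_conc = 1.9 × 10^-4/0.16 = 0.00119.
E = 0 − (0.0592/3) log Q = −(0.0592/3)(-2.925) = 0.0577 V.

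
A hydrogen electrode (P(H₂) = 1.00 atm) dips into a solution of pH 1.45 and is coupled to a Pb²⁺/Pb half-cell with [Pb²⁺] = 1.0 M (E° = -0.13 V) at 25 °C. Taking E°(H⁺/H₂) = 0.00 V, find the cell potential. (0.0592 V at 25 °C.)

0.044 V

The hydrogen couple is the cathode, so E°_cell = 0.13 V; n = 2.
[H⁺] = 10^(−1.45) = 0.035 M, and Q = [Pb²⁺]·P(H₂) / [H⁺]^2 = 794.
E = E° − (0.0592/2) log Q = 0.13 − (0.0592/2)(2.900) = 0.044 V.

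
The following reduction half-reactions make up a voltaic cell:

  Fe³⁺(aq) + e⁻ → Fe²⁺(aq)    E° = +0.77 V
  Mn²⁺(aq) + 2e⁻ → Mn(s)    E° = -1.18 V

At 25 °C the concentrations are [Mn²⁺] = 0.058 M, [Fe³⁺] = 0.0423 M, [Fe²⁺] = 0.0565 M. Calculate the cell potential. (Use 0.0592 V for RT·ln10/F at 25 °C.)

1.98 V

The Fe³⁺/Fe²⁺ couple has the higher reduction potential and acts as the cathode, so E°_cell = +0.77 − (-1.18) = 1.95 V.
Balancing electrons gives n = 2; the reaction quotient is Q = [Mn²⁺]·[Fe²⁺]^2/[Fe³⁺]^2 = 0.103.
At 25 °C, E = E° − (0.0592/n) log Q = 1.95 − (0.0592/2)(-0.985) = 1.950 + 0.029 = 1.979 V.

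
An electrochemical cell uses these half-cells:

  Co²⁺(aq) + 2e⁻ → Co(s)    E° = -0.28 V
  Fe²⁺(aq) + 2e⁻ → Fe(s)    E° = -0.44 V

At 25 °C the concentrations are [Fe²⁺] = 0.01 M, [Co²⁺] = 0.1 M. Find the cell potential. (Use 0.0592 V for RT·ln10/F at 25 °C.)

0.190 V

The Co²⁺/Co couple has the higher reduction potential and acts as the cathode, so E°_cell = -0.28 − (-0.44) = 0.16 V.
Balancing electrons gives n = 2; the reaction quotient is Q = [Fe²⁺]/[Co²⁺] = 0.100.
At 25 °C, E = E° − (0.0592/n) log Q = 0.16 − (0.0592/2)(-1.000) = 0.160 + 0.030 = 0.190 V.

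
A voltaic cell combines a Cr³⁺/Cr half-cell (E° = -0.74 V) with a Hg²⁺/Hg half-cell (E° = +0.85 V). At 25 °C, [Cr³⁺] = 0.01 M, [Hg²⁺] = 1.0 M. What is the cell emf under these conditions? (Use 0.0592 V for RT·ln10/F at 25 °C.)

1.63 V

The Hg²⁺/Hg couple has the higher reduction potential and acts as the cathode, so E°_cell = +0.85 − (-0.74) = 1.59 V.
Balancing electrons gives n = 6; the reaction quotient is Q = [Cr³⁺]^2/[Hg²⁺]^3 = 1 × 10^-4.
At 25 °C, E = E° − (0.0592/n) log Q = 1.59 − (0.0592/6)(-4.000) = 1.590 + 0.039 = 1.629 V.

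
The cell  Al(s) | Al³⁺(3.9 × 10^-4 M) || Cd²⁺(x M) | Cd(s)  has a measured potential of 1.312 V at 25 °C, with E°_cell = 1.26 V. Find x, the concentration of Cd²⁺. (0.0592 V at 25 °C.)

0.3 M

From the Nernst equation, log Q = n(E° − E)/0.0592 = 6(1.26 − 1.312)/0.0592 = -5.270, so Q = 5.37 × 10^-6.
With Q = [Al³⁺]^2/[Cd²⁺]^3 and the known concentrations, [Cd²⁺]^3 in the denominator gives [Cd²⁺] = 0.3 M.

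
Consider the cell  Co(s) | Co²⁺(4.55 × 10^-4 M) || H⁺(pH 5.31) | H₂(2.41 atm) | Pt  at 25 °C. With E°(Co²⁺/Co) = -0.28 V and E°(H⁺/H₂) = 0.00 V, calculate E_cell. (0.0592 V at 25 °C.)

0.053 V

The hydrogen couple is the cathode, so E°_cell = 0.28 V; n = 2.
[H⁺] = 10^(−5.31) = 4.9 × 10^-6 M, and Q = [Co²⁺]·P(H₂) / [H⁺]^2 = 4.57 × 10^7.
E = E° − (0.0592/2) log Q = 0.28 − (0.0592/2)(7.660) = 0.053 V.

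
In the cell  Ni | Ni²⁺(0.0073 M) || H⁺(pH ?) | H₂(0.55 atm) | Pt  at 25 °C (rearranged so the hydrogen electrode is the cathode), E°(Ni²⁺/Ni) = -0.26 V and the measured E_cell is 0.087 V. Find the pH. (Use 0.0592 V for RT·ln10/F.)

E°_cell = 0.26 V and n = 2.
log Q = n(E° − E)/0.0592 = 2×(0.26 − 0.087)/0.0592 = 5.845.
With Q = [Ni²⁺]·P(H₂) / [H⁺]^2, solving for [H⁺] gives log[H⁺] = -4.120, so pH = 4.12.

pH = 4.12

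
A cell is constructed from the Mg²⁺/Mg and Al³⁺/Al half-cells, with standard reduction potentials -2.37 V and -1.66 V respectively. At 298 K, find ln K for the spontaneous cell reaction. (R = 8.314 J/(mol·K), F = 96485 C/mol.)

E°_cell = -1.66 − (-2.37) = 0.71 V, with n = 6 electrons transferred.
At equilibrium E = 0, so the Nernst equation gives ln K = nFE°/RT = (6)(96485)(0.71)/((8.314)(298)) = 165.90.

ln K = 165.9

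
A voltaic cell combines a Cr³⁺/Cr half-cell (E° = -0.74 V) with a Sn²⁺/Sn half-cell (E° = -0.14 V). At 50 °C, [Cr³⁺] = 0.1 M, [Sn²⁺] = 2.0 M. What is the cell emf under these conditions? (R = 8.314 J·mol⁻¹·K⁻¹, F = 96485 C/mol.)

0.631 V

The Sn²⁺/Sn couple has the higher reduction potential and acts as the cathode, so E°_cell = -0.14 − (-0.74) = 0.60 V.
Balancing electrons gives n = 6; the reaction quotient is Q = [Cr³⁺]^2/[Sn²⁺]^3 = 0.00125.
E = E° − (RT/nF) ln Q = 0.60 − (8.314×323)/(6×96485) × (-6.685) = 0.600 + 0.031 = 0.631 V.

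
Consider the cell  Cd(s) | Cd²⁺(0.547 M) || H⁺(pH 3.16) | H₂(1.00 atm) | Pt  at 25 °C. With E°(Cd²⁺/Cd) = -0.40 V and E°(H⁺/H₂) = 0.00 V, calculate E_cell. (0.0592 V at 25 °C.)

0.22 V

The hydrogen couple is the cathode, so E°_cell = 0.40 V; n = 2.
[H⁺] = 10^(−3.16) = 6.9 × 10^-4 M, and Q = [Cd²⁺]·P(H₂) / [H⁺]^2 = 1.14 × 10^6.
E = E° − (0.0592/2) log Q = 0.40 − (0.0592/2)(6.058) = 0.221 V.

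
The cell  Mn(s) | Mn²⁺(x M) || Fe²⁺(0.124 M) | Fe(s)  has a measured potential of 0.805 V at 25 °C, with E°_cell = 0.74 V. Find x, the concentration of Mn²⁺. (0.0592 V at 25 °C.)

From the Nernst equation, log Q = n(E° − E)/0.0592 = 2(0.74 − 0.805)/0.0592 = -2.196, so Q = 0.00637.
With Q = [Mn²⁺]/[Fe²⁺] and the known concentrations, [Mn²⁺] in the numerator gives [Mn²⁺] = 7.9 × 10^-4 M.

7.9 × 10^-4 M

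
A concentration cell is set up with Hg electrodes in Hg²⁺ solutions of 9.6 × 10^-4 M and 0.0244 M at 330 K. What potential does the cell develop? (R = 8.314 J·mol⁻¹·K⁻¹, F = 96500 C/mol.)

0.046 V

Both half-cells are Hg²⁺/Hg, so E°_cell = 0. The concentrated side is the cathode; the cell reaction moves Hg²⁺ from high to low concentration with n = 2.
Q = [Hg²⁺]_dilute/[Hg²⁺]_conc = 9.6 × 10^-4/0.0244 = 0.0393.
E = 0 − (RT/nF) ln Q = −((8.314×330)/(2×96500))(-3.235) = 0.0460 V.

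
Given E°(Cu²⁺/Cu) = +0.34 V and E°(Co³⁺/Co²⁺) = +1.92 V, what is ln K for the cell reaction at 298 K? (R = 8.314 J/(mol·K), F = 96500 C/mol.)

E°_cell = +1.92 − (+0.34) = 1.58 V, with n = 2 electrons transferred.
At equilibrium E = 0, so the Nernst equation gives ln K = nFE°/RT = (2)(96500)(1.58)/((8.314)(298)) = 123.08.

ln K = 123.1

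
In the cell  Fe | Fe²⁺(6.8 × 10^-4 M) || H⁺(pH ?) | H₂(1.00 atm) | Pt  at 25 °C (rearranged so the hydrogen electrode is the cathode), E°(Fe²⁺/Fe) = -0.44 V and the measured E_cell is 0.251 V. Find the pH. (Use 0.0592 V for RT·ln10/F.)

pH = 4.78

E°_cell = 0.44 V and n = 2.
log Q = n(E° − E)/0.0592 = 2×(0.44 − 0.251)/0.0592 = 6.385.
With Q = [Fe²⁺]·P(H₂) / [H⁺]^2, solving for [H⁺] gives log[H⁺] = -4.776, so pH = 4.78.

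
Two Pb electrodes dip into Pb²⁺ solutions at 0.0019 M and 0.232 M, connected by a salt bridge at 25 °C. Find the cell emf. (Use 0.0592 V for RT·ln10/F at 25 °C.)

0.062 V

Both half-cells are Pb²⁺/Pb, so E°_cell = 0. The concentrated side is the cathode; the cell reaction moves Pb²⁺ from high to low concentration with n = 2.
Q = [Pb²⁺]_dilute/[Pb²⁺]_conc = 0.0019/0.232 = 0.00819.
E = 0 − (0.0592/2) log Q = −(0.0592/2)(-2.087) = 0.0618 V.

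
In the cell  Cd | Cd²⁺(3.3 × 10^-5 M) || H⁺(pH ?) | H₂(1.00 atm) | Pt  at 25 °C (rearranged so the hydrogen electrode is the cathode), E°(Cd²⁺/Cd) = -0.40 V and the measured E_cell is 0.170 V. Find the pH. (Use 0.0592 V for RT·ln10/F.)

E°_cell = 0.40 V and n = 2.
log Q = n(E° − E)/0.0592 = 2×(0.40 − 0.170)/0.0592 = 7.770.
With Q = [Cd²⁺]·P(H₂) / [H⁺]^2, solving for [H⁺] gives log[H⁺] = -6.126, so pH = 6.13.

pH = 6.13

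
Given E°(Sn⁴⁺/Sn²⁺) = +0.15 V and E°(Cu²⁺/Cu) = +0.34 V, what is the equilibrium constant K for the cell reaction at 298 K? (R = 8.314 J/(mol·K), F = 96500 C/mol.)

E°_cell = +0.34 − (+0.15) = 0.19 V, with n = 2 electrons transferred.
At equilibrium E = 0, so the Nernst equation gives ln K = nFE°/RT = (2)(96500)(0.19)/((8.314)(298)) = 14.80.
K = e^14.80 = 2.7 × 10^6.

2.7 × 10^6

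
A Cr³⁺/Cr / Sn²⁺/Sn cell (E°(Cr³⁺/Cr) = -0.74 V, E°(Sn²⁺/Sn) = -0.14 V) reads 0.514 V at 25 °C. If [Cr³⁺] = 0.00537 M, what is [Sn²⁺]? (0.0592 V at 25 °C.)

From the Nernst equation, log Q = n(E° − E)/0.0592 = 6(0.60 − 0.514)/0.0592 = 8.716, so Q = 5.2 × 10^8.
With Q = [Cr³⁺]^2/[Sn²⁺]^3 and the known concentrations, [Sn²⁺]^3 in the denominator gives [Sn²⁺] = 3.8 × 10^-5 M.

3.8 × 10^-5 M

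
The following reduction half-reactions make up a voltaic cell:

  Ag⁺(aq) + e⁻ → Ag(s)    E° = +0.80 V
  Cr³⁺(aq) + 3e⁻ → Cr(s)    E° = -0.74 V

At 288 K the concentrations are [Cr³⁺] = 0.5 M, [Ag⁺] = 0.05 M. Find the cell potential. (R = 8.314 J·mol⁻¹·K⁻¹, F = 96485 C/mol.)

1.47 V

The Ag⁺/Ag couple has the higher reduction potential and acts as the cathode, so E°_cell = +0.80 − (-0.74) = 1.54 V.
Balancing electrons gives n = 3; the reaction quotient is Q = [Cr³⁺]/[Ag⁺]^3 = 4000.
E = E° − (RT/nF) ln Q = 1.54 − (8.314×288)/(3×96485) × (8.294) = 1.540 − 0.069 = 1.471 V.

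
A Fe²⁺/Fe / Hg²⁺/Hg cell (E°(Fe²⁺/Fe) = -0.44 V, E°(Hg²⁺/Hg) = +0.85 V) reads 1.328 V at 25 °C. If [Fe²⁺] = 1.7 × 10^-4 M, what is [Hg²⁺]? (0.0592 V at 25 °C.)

From the Nernst equation, log Q = n(E° − E)/0.0592 = 2(1.29 − 1.328)/0.0592 = -1.284, so Q = 0.0520.
With Q = [Fe²⁺]/[Hg²⁺] and the known concentrations, [Hg²⁺] in the denominator gives [Hg²⁺] = 0.0033 M.

0.0033 M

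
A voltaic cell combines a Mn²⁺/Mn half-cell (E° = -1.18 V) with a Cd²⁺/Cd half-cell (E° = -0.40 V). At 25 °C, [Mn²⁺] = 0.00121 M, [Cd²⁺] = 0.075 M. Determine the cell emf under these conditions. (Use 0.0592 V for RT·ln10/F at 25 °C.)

0.833 V

The Cd²⁺/Cd couple has the higher reduction potential and acts as the cathode, so E°_cell = -0.40 − (-1.18) = 0.78 V.
Balancing electrons gives n = 2; the reaction quotient is Q = [Mn²⁺]/[Cd²⁺] = 0.0161.
At 25 °C, E = E° − (0.0592/n) log Q = 0.78 − (0.0592/2)(-1.792) = 0.780 + 0.053 = 0.833 V.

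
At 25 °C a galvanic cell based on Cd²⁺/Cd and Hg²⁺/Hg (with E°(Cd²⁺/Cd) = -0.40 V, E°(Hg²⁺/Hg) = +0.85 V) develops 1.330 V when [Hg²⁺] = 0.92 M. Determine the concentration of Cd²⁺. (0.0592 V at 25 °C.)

0.0018 M

From the Nernst equation, log Q = n(E° − E)/0.0592 = 2(1.25 − 1.330)/0.0592 = -2.703, so Q = 0.00198.
With Q = [Cd²⁺]/[Hg²⁺] and the known concentrations, [Cd²⁺] in the numerator gives [Cd²⁺] = 0.0018 M.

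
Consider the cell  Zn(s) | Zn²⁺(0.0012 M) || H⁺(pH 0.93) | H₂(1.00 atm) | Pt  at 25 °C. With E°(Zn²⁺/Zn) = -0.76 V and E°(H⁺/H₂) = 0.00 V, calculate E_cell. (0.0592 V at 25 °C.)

0.79 V

The hydrogen couple is the cathode, so E°_cell = 0.76 V; n = 2.
[H⁺] = 10^(−0.93) = 0.12 M, and Q = [Zn²⁺]·P(H₂) / [H⁺]^2 = 0.0869.
E = E° − (0.0592/2) log Q = 0.76 − (0.0592/2)(-1.061) = 0.791 V.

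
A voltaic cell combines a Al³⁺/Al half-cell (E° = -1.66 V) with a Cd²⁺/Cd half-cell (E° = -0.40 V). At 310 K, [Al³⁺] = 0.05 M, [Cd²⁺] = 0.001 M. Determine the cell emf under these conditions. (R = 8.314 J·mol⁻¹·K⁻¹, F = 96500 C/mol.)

The Cd²⁺/Cd couple has the higher reduction potential and acts as the cathode, so E°_cell = -0.40 − (-1.66) = 1.26 V.
Balancing electrons gives n = 6; the reaction quotient is Q = [Al³⁺]^2/[Cd²⁺]^3 = 2.5 × 10^6.
E = E° − (RT/nF) ln Q = 1.26 − (8.314×310)/(6×96500) × (14.732) = 1.260 − 0.066 = 1.194 V.

1.19 V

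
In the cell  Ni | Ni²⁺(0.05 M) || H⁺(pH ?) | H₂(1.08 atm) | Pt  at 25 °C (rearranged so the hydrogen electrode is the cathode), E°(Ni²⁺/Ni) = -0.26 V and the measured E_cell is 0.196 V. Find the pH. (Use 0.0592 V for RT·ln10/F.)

E°_cell = 0.26 V and n = 2.
log Q = n(E° − E)/0.0592 = 2×(0.26 − 0.196)/0.0592 = 2.162.
With Q = [Ni²⁺]·P(H₂) / [H⁺]^2, solving for [H⁺] gives log[H⁺] = -1.715, so pH = 1.71.

pH = 1.71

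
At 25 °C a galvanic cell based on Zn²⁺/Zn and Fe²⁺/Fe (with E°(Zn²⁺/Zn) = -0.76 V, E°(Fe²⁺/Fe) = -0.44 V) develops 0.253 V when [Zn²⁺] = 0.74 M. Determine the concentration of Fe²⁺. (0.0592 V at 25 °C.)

From the Nernst equation, log Q = n(E° − E)/0.0592 = 2(0.32 − 0.253)/0.0592 = 2.264, so Q = 183.
With Q = [Zn²⁺]/[Fe²⁺] and the known concentrations, [Fe²⁺] in the denominator gives [Fe²⁺] = 0.004 M.

0.004 M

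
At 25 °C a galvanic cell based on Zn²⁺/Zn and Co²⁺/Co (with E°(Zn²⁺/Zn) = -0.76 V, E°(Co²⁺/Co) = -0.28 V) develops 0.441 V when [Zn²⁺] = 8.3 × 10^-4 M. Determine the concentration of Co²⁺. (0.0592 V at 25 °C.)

4 × 10^-5 M

From the Nernst equation, log Q = n(E° − E)/0.0592 = 2(0.48 − 0.441)/0.0592 = 1.318, so Q = 20.8.
With Q = [Zn²⁺]/[Co²⁺] and the known concentrations, [Co²⁺] in the denominator gives [Co²⁺] = 4 × 10^-5 M.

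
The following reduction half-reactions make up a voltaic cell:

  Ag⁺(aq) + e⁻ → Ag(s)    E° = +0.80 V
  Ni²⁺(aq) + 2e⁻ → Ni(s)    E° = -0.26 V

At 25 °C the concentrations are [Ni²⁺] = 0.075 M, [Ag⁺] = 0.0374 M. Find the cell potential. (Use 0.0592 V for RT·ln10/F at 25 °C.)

The Ag⁺/Ag couple has the higher reduction potential and acts as the cathode, so E°_cell = +0.80 − (-0.26) = 1.06 V.
Balancing electrons gives n = 2; the reaction quotient is Q = [Ni²⁺]/[Ag⁺]^2 = 53.6.
At 25 °C, E = E° − (0.0592/n) log Q = 1.06 − (0.0592/2)(1.729) = 1.060 − 0.051 = 1.009 V.

1.01 V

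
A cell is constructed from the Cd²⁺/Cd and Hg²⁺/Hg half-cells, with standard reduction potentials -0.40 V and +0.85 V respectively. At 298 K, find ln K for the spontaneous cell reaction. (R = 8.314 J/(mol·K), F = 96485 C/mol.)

E°_cell = +0.85 − (-0.40) = 1.25 V, with n = 2 electrons transferred.
At equilibrium E = 0, so the Nernst equation gives ln K = nFE°/RT = (2)(96485)(1.25)/((8.314)(298)) = 97.36.

ln K = 97.4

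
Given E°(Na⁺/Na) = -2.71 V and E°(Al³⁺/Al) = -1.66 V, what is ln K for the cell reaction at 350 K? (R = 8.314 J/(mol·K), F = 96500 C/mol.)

ln K = 104.5

E°_cell = -1.66 − (-2.71) = 1.05 V, with n = 3 electrons transferred.
At equilibrium E = 0, so the Nernst equation gives ln K = nFE°/RT = (3)(96500)(1.05)/((8.314)(350)) = 104.46.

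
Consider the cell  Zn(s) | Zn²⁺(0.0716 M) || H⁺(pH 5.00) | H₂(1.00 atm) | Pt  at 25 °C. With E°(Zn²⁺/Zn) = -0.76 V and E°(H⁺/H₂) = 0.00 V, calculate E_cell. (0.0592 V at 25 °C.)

0.50 V

The hydrogen couple is the cathode, so E°_cell = 0.76 V; n = 2.
[H⁺] = 10^(−5.00) = 1 × 10^-5 M, and Q = [Zn²⁺]·P(H₂) / [H⁺]^2 = 7.16 × 10^8.
E = E° − (0.0592/2) log Q = 0.76 − (0.0592/2)(8.855) = 0.498 V.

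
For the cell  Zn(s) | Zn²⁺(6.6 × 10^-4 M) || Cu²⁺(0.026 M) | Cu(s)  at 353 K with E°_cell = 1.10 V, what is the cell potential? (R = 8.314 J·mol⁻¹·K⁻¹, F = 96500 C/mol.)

1.16 V

Balancing electrons gives n = 2; the reaction quotient is Q = [Zn²⁺]/[Cu²⁺] = 0.0254.
E = E° − (RT/nF) ln Q = 1.10 − (8.314×353)/(2×96500) × (-3.674) = 1.100 + 0.056 = 1.156 V.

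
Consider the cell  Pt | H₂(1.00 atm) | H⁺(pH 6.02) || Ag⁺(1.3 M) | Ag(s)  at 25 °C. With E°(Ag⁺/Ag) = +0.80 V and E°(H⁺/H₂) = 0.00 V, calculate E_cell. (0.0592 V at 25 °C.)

The Ag⁺/Ag couple is the cathode, so E°_cell = 0.80 V; n = 2.
[H⁺] = 10^(−6.02) = 9.5 × 10^-7 M, and Q = [H⁺]^2 / ([Ag⁺]^2·P(H₂)) = 5.4 × 10^-13.
E = E° − (0.0592/2) log Q = 0.80 − (0.0592/2)(-12.268) = 1.163 V.

1.16 V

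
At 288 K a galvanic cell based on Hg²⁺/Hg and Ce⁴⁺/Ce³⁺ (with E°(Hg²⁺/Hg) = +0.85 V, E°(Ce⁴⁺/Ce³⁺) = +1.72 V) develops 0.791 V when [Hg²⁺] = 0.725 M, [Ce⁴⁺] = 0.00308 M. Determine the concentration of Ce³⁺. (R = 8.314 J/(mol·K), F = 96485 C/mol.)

0.087 M

From the Nernst equation, ln Q = nF(E° − E)/RT = 2×96485×(0.87 − 0.791)/(8.314×288) = 6.367, so Q = 582.
With Q = [Hg²⁺]·[Ce³⁺]^2/[Ce⁴⁺]^2 and the known concentrations, [Ce³⁺]^2 in the numerator gives [Ce³⁺] = 0.087 M.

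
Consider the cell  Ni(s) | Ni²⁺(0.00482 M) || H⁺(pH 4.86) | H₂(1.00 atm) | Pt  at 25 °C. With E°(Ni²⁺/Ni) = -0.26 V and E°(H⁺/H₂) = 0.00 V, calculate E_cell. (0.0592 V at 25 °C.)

The hydrogen couple is the cathode, so E°_cell = 0.26 V; n = 2.
[H⁺] = 10^(−4.86) = 1.4 × 10^-5 M, and Q = [Ni²⁺]·P(H₂) / [H⁺]^2 = 2.53 × 10^7.
E = E° − (0.0592/2) log Q = 0.26 − (0.0592/2)(7.403) = 0.041 V.

0.041 V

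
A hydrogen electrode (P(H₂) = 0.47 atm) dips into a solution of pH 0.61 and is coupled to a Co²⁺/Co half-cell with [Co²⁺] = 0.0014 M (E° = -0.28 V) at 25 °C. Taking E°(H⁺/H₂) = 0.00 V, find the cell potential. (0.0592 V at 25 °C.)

0.34 V

The hydrogen couple is the cathode, so E°_cell = 0.28 V; n = 2.
[H⁺] = 10^(−0.61) = 0.25 M, and Q = [Co²⁺]·P(H₂) / [H⁺]^2 = 0.0109.
E = E° − (0.0592/2) log Q = 0.28 − (0.0592/2)(-1.962) = 0.338 V.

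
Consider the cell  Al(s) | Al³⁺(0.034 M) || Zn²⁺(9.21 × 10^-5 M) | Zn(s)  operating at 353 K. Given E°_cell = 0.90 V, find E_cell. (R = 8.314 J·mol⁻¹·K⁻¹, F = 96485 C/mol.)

Balancing electrons gives n = 6; the reaction quotient is Q = [Al³⁺]^2/[Zn²⁺]^3 = 1.48 × 10^9.
E = E° − (RT/nF) ln Q = 0.90 − (8.314×353)/(6×96485) × (21.115) = 0.900 − 0.107 = 0.793 V.

0.793 V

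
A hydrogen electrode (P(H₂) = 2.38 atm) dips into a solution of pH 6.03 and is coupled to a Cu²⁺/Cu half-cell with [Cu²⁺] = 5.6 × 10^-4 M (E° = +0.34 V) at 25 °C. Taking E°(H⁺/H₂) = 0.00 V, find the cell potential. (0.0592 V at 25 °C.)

The Cu²⁺/Cu couple is the cathode, so E°_cell = 0.34 V; n = 2.
[H⁺] = 10^(−6.03) = 9.3 × 10^-7 M, and Q = [H⁺]^2 / ([Cu²⁺]·P(H₂)) = 6.53 × 10^-10.
E = E° − (0.0592/2) log Q = 0.34 − (0.0592/2)(-9.185) = 0.612 V.

0.61 V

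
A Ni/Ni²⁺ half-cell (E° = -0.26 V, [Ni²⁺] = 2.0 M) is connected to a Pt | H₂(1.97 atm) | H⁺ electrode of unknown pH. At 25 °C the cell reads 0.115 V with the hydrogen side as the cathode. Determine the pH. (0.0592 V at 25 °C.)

E°_cell = 0.26 V and n = 2.
log Q = n(E° − E)/0.0592 = 2×(0.26 − 0.115)/0.0592 = 4.899.
With Q = [Ni²⁺]·P(H₂) / [H⁺]^2, solving for [H⁺] gives log[H⁺] = -2.152, so pH = 2.15.

pH = 2.15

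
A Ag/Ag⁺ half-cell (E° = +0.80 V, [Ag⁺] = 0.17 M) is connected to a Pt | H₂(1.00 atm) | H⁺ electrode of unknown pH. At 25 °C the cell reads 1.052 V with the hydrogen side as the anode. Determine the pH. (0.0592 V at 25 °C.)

E°_cell = 0.80 V and n = 2.
log Q = n(E° − E)/0.0592 = 2×(0.80 − 1.052)/0.0592 = -8.514.
With Q = [H⁺]^2 / ([Ag⁺]^2·P(H₂)), solving for [H⁺] gives log[H⁺] = -5.026, so pH = 5.03.

pH = 5.03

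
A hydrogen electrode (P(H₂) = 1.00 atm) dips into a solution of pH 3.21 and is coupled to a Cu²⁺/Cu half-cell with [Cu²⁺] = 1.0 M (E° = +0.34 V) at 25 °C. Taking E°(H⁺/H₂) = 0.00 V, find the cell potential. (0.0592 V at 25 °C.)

The Cu²⁺/Cu couple is the cathode, so E°_cell = 0.34 V; n = 2.
[H⁺] = 10^(−3.21) = 6.2 × 10^-4 M, and Q = [H⁺]^2 / ([Cu²⁺]·P(H₂)) = 3.8 × 10^-7.
E = E° − (0.0592/2) log Q = 0.34 − (0.0592/2)(-6.420) = 0.530 V.

0.53 V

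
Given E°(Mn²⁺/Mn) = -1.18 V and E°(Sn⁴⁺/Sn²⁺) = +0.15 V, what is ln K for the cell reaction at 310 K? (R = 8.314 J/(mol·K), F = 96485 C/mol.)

E°_cell = +0.15 − (-1.18) = 1.33 V, with n = 2 electrons transferred.
At equilibrium E = 0, so the Nernst equation gives ln K = nFE°/RT = (2)(96485)(1.33)/((8.314)(310)) = 99.58.

ln K = 99.6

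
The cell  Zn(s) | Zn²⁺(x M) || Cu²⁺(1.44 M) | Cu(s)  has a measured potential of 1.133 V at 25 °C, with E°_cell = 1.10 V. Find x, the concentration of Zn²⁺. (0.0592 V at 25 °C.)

0.11 M

From the Nernst equation, log Q = n(E° − E)/0.0592 = 2(1.10 − 1.133)/0.0592 = -1.115, so Q = 0.0768.
With Q = [Zn²⁺]/[Cu²⁺] and the known concentrations, [Zn²⁺] in the numerator gives [Zn²⁺] = 0.11 M.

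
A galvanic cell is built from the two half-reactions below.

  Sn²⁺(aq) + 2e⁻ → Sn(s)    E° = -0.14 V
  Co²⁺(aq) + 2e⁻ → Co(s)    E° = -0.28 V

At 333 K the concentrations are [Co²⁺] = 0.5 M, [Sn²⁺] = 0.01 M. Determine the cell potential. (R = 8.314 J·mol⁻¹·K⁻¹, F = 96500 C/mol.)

The Sn²⁺/Sn couple has the higher reduction potential and acts as the cathode, so E°_cell = -0.14 − (-0.28) = 0.14 V.
Balancing electrons gives n = 2; the reaction quotient is Q = [Co²⁺]/[Sn²⁺] = 50.0.
E = E° − (RT/nF) ln Q = 0.14 − (8.314×333)/(2×96500) × (3.912) = 0.140 − 0.056 = 0.084 V.

0.084 V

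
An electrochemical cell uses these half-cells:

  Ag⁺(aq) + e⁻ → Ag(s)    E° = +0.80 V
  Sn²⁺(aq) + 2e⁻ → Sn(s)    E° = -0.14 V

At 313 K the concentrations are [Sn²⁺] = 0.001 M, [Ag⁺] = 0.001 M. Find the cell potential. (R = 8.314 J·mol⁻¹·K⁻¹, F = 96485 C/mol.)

The Ag⁺/Ag couple has the higher reduction potential and acts as the cathode, so E°_cell = +0.80 − (-0.14) = 0.94 V.
Balancing electrons gives n = 2; the reaction quotient is Q = [Sn²⁺]/[Ag⁺]^2 = 1000.
E = E° − (RT/nF) ln Q = 0.94 − (8.314×313)/(2×96485) × (6.908) = 0.940 − 0.093 = 0.847 V.

0.847 V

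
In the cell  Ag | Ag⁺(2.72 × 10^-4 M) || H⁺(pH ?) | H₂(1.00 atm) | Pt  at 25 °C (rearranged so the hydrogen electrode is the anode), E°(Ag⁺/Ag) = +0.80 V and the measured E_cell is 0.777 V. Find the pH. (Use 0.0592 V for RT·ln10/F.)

pH = 3.18

E°_cell = 0.80 V and n = 2.
log Q = n(E° − E)/0.0592 = 2×(0.80 − 0.777)/0.0592 = 0.777.
With Q = [H⁺]^2 / ([Ag⁺]^2·P(H₂)), solving for [H⁺] gives log[H⁺] = -3.177, so pH = 3.18.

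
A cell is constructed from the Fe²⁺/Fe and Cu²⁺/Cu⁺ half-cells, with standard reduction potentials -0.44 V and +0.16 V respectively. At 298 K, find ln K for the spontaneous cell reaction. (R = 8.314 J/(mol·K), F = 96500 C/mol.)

E°_cell = +0.16 − (-0.44) = 0.60 V, with n = 2 electrons transferred.
At equilibrium E = 0, so the Nernst equation gives ln K = nFE°/RT = (2)(96500)(0.60)/((8.314)(298)) = 46.74.

ln K = 46.7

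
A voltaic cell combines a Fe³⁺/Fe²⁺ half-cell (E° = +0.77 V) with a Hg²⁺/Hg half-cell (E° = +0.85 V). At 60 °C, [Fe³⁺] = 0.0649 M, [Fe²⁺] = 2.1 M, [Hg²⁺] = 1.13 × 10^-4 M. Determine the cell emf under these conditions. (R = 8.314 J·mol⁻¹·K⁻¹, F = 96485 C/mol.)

0.049 V

The Hg²⁺/Hg couple has the higher reduction potential and acts as the cathode, so E°_cell = +0.85 − (+0.77) = 0.08 V.
Balancing electrons gives n = 2; the reaction quotient is Q = [Fe³⁺]^2/([Fe²⁺]^2·[Hg²⁺]) = 8.45.
E = E° − (RT/nF) ln Q = 0.08 − (8.314×333)/(2×96485) × (2.134) = 0.080 − 0.031 = 0.049 V.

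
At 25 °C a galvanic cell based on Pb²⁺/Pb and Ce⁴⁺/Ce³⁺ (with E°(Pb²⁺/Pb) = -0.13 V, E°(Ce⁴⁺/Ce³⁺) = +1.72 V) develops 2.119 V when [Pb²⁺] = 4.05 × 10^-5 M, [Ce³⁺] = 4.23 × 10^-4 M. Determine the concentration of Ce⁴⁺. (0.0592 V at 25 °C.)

0.094 M

From the Nernst equation, log Q = n(E° − E)/0.0592 = 2(1.85 − 2.119)/0.0592 = -9.088, so Q = 8.17 × 10^-10.
With Q = [Pb²⁺]·[Ce³⁺]^2/[Ce⁴⁺]^2 and the known concentrations, [Ce⁴⁺]^2 in the denominator gives [Ce⁴⁺] = 0.094 M.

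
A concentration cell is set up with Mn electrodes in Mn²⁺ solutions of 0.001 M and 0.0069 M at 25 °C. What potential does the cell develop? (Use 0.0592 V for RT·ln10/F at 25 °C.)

0.025 V

Both half-cells are Mn²⁺/Mn, so E°_cell = 0. The concentrated side is the cathode; the cell reaction moves Mn²⁺ from high to low concentration with n = 2.
Q = [Mn²⁺]_dilute/[Mn²⁺]_conc = 0.001/0.0069 = 0.145.
E = 0 − (0.0592/2) log Q = −(0.0592/2)(-0.839) = 0.0248 V.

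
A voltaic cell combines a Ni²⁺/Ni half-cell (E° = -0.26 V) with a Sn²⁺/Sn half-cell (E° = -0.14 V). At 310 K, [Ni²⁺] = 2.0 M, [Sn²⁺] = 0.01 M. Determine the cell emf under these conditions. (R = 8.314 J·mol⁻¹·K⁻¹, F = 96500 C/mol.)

The Sn²⁺/Sn couple has the higher reduction potential and acts as the cathode, so E°_cell = -0.14 − (-0.26) = 0.12 V.
Balancing electrons gives n = 2; the reaction quotient is Q = [Ni²⁺]/[Sn²⁺] = 200.
E = E° − (RT/nF) ln Q = 0.12 − (8.314×310)/(2×96500) × (5.298) = 0.120 − 0.071 = 0.049 V.

0.049 V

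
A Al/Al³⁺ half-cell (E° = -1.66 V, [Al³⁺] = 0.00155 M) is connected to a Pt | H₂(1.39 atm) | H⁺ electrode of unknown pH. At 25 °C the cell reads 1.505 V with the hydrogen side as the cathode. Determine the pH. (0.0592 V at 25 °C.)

E°_cell = 1.66 V and n = 6.
log Q = n(E° − E)/0.0592 = 6×(1.66 − 1.505)/0.0592 = 15.709.
With Q = [Al³⁺]^2·P(H₂)^3 / [H⁺]^6, solving for [H⁺] gives log[H⁺] = -3.483, so pH = 3.48.

pH = 3.48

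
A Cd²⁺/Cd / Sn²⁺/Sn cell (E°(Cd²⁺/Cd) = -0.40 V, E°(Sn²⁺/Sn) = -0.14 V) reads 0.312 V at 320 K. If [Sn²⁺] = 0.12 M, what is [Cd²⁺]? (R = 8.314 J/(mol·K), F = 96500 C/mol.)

From the Nernst equation, ln Q = nF(E° − E)/RT = 2×96500×(0.26 − 0.312)/(8.314×320) = -3.772, so Q = 0.0230.
With Q = [Cd²⁺]/[Sn²⁺] and the known concentrations, [Cd²⁺] in the numerator gives [Cd²⁺] = 0.0028 M.

0.0028 M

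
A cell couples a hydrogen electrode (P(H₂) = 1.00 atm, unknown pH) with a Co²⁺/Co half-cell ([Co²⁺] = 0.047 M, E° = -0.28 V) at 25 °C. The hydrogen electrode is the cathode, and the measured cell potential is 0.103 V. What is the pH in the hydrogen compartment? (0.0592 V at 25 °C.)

pH = 3.65

E°_cell = 0.28 V and n = 2.
log Q = n(E° − E)/0.0592 = 2×(0.28 − 0.103)/0.0592 = 5.980.
With Q = [Co²⁺]·P(H₂) / [H⁺]^2, solving for [H⁺] gives log[H⁺] = -3.654, so pH = 3.65.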